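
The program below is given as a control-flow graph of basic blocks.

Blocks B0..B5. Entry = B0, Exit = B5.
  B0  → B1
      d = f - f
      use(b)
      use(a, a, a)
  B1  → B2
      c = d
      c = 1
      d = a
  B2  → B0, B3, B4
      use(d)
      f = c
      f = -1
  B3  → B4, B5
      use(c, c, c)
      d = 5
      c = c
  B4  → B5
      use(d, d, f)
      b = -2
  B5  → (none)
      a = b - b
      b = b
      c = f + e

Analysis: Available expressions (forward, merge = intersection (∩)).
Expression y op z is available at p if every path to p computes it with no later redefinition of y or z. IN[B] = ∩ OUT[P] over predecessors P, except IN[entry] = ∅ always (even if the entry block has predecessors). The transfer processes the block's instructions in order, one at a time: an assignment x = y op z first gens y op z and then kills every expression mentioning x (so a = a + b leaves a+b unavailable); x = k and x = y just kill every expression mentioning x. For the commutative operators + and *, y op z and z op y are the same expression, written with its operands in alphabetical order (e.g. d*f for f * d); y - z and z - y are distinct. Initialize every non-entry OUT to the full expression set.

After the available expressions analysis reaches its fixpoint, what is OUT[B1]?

Answer: {f-f}

Working:
Converged values:
  B0:  IN={}  OUT={f-f}
  B1:  IN={f-f}  OUT={f-f}
  B2:  IN={f-f}  OUT={}
  B3:  IN={}  OUT={}
  B4:  IN={}  OUT={}
  B5:  IN={}  OUT={e+f}

Merge at B1: IN[B1] = OUT[B0] = {f-f}
Applying B1's transfer function to that IN value gives OUT[B1] (row B1 above).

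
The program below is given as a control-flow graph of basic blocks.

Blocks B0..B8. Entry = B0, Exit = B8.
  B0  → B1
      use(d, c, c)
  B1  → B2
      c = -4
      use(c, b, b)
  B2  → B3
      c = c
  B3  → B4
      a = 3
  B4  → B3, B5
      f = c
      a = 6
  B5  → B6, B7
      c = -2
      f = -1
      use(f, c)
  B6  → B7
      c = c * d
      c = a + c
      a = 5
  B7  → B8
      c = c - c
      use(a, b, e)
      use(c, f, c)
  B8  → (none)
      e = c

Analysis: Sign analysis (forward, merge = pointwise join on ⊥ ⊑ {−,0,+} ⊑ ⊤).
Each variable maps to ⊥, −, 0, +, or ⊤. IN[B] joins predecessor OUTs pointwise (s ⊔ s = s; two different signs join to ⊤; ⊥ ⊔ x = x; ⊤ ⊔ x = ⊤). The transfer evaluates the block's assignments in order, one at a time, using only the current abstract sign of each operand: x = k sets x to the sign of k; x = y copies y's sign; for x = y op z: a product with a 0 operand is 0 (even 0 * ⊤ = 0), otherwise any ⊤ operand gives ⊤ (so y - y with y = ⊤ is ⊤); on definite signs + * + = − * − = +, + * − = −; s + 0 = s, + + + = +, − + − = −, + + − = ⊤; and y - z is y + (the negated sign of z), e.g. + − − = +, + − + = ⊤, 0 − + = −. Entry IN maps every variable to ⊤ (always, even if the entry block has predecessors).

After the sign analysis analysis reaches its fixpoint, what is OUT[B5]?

Answer: {a: +, b: ⊤, c: -, d: ⊤, e: ⊤, f: -}

Trace:
Converged values:
  B0:   IN=(all ⊤)   OUT=(all ⊤)
  B1:   IN=(all ⊤)   OUT={c:-; rest ⊤}
  B2:   IN={c:-; rest ⊤}   OUT={c:-; rest ⊤}
  B3:   IN={c:-; rest ⊤}   OUT={a:+, c:-; rest ⊤}
  B4:   IN={a:+, c:-; rest ⊤}   OUT={a:+, c:-, f:-; rest ⊤}
  B5:   IN={a:+, c:-, f:-; rest ⊤}   OUT={a:+, c:-, f:-; rest ⊤}
  B6:   IN={a:+, c:-, f:-; rest ⊤}   OUT={a:+, f:-; rest ⊤}
  B7:   IN={a:+, f:-; rest ⊤}   OUT={a:+, f:-; rest ⊤}
  B8:   IN={a:+, f:-; rest ⊤}   OUT={a:+, f:-; rest ⊤}

Merge at B5: IN[B5] = OUT[B4] = {a: +, b: ⊤, c: -, d: ⊤, e: ⊤, f: -}
Applying B5's transfer function to that IN value gives OUT[B5] (row B5 above).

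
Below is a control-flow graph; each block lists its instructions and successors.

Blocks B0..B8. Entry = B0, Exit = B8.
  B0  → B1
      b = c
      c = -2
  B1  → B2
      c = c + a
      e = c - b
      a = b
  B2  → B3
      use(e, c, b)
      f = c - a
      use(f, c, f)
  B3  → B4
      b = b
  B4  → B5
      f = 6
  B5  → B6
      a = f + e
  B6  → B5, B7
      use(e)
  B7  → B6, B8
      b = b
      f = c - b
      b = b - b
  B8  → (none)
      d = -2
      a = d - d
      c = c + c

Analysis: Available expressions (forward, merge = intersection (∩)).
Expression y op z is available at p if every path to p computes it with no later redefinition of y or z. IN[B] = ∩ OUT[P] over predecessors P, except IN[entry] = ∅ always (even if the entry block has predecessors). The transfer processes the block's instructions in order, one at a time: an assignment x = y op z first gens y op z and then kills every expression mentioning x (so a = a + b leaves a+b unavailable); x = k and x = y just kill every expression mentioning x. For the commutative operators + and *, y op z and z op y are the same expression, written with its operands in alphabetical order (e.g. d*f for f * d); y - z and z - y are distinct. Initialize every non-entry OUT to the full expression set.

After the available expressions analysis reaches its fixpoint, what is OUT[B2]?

Answer: {c-a, c-b}

Derivation:
Converged values:
  B0:   IN={}   OUT={}
  B1:   IN={}   OUT={c-b}
  B2:   IN={c-b}   OUT={c-a, c-b}
  B3:   IN={c-a, c-b}   OUT={c-a}
  B4:   IN={c-a}   OUT={c-a}
  B5:   IN={}   OUT={e+f}
  B6:   IN={}   OUT={}
  B7:   IN={}   OUT={}
  B8:   IN={}   OUT={d-d}

Merge at B2: IN[B2] = OUT[B1] = {c-b}
Applying B2's transfer function to that IN value gives OUT[B2] (row B2 above).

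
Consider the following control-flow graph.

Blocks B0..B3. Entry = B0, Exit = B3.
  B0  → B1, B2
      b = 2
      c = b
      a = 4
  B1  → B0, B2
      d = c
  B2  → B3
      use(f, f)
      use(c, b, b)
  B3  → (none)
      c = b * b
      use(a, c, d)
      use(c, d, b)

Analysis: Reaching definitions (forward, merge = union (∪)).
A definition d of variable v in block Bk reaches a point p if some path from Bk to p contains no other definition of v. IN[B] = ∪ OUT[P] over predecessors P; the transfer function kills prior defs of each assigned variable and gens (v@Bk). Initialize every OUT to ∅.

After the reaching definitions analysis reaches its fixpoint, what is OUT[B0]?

Fixpoint table:
  B0: | IN={a@B0, b@B0, c@B0, d@B1} | OUT={a@B0, b@B0, c@B0, d@B1}
  B1: | IN={a@B0, b@B0, c@B0, d@B1} | OUT={a@B0, b@B0, c@B0, d@B1}
  B2: | IN={a@B0, b@B0, c@B0, d@B1} | OUT={a@B0, b@B0, c@B0, d@B1}
  B3: | IN={a@B0, b@B0, c@B0, d@B1} | OUT={a@B0, b@B0, c@B3, d@B1}

Merge at B0 (entry node, so the boundary value {} is joined with the incoming edge(s)): IN[B0] = {} ⊔ OUT[B1] = {a@B0, b@B0, c@B0, d@B1}
Applying B0's transfer function to that IN value gives OUT[B0] (row B0 above).

Answer: {a@B0, b@B0, c@B0, d@B1}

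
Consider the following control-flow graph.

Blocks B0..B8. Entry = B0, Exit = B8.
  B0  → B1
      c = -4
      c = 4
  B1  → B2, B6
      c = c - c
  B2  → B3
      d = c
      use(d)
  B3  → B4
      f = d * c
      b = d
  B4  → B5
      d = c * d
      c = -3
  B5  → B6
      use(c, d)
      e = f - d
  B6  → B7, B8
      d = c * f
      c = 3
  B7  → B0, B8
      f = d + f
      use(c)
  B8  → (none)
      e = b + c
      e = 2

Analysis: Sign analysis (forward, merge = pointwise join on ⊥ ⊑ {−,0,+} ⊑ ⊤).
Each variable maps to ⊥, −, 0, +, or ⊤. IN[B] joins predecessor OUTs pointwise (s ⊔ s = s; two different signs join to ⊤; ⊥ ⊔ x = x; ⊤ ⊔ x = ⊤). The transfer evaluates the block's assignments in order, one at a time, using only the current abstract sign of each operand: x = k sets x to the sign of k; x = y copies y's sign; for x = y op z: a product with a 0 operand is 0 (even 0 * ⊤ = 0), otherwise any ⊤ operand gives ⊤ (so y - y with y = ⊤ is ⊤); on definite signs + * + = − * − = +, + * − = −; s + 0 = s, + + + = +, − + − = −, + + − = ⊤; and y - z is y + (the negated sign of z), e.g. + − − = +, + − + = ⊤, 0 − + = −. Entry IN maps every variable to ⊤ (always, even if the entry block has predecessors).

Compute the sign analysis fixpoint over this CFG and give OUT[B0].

Answer: {a: ⊤, b: ⊤, c: +, d: ⊤, e: ⊤, f: ⊤}

Trace:
Converged values:
  B0: | IN=(all ⊤) | OUT={c:+; rest ⊤}
  B1: | IN={c:+; rest ⊤} | OUT=(all ⊤)
  B2: | IN=(all ⊤) | OUT=(all ⊤)
  B3: | IN=(all ⊤) | OUT=(all ⊤)
  B4: | IN=(all ⊤) | OUT={c:-; rest ⊤}
  B5: | IN={c:-; rest ⊤} | OUT={c:-; rest ⊤}
  B6: | IN=(all ⊤) | OUT={c:+; rest ⊤}
  B7: | IN={c:+; rest ⊤} | OUT={c:+; rest ⊤}
  B8: | IN={c:+; rest ⊤} | OUT={c:+, e:+; rest ⊤}

Merge at B0 (entry node, so the boundary value (all ⊤) is joined with the incoming edge(s)): IN[B0] = (all ⊤) ⊔ OUT[B7] = {a: ⊤, b: ⊤, c: ⊤, d: ⊤, e: ⊤, f: ⊤}
Applying B0's transfer function to that IN value gives OUT[B0] (row B0 above).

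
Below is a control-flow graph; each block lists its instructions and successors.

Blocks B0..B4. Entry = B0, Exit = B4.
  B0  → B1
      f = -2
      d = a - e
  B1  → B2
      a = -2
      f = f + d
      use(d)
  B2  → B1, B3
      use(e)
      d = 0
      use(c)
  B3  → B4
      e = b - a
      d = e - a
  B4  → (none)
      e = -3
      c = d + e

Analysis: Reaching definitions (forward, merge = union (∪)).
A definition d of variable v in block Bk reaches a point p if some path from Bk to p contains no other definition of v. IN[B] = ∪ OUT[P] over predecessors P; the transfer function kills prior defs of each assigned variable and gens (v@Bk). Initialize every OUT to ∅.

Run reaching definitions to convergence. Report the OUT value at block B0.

Per-block solution:
  B0:  IN={}  OUT={d@B0, f@B0}
  B1:  IN={a@B1, d@B0, d@B2, f@B0, f@B1}  OUT={a@B1, d@B0, d@B2, f@B1}
  B2:  IN={a@B1, d@B0, d@B2, f@B1}  OUT={a@B1, d@B2, f@B1}
  B3:  IN={a@B1, d@B2, f@B1}  OUT={a@B1, d@B3, e@B3, f@B1}
  B4:  IN={a@B1, d@B3, e@B3, f@B1}  OUT={a@B1, c@B4, d@B3, e@B4, f@B1}

B0 is the boundary node: IN[B0] = {}
Applying B0's transfer function to that IN value gives OUT[B0] (row B0 above).

Answer: {d@B0, f@B0}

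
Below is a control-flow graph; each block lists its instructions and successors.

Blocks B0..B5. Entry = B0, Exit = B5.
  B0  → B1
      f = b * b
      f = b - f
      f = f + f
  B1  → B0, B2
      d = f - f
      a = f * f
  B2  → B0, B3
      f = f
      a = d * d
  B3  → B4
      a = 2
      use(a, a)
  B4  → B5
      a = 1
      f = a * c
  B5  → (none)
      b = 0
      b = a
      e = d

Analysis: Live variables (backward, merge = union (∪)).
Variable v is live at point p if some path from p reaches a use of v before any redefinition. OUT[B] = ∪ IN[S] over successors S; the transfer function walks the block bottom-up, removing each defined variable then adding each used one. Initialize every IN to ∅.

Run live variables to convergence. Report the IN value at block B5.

Answer: {a, d}

Working:
Converged values:
  B0:  IN={b, c}  OUT={b, c, f}
  B1:  IN={b, c, f}  OUT={b, c, d, f}
  B2:  IN={b, c, d, f}  OUT={b, c, d}
  B3:  IN={c, d}  OUT={c, d}
  B4:  IN={c, d}  OUT={a, d}
  B5:  IN={a, d}  OUT={}

B5 is the boundary node: OUT[B5] = {}
Applying B5's transfer function to that OUT value gives IN[B5] (row B5 above).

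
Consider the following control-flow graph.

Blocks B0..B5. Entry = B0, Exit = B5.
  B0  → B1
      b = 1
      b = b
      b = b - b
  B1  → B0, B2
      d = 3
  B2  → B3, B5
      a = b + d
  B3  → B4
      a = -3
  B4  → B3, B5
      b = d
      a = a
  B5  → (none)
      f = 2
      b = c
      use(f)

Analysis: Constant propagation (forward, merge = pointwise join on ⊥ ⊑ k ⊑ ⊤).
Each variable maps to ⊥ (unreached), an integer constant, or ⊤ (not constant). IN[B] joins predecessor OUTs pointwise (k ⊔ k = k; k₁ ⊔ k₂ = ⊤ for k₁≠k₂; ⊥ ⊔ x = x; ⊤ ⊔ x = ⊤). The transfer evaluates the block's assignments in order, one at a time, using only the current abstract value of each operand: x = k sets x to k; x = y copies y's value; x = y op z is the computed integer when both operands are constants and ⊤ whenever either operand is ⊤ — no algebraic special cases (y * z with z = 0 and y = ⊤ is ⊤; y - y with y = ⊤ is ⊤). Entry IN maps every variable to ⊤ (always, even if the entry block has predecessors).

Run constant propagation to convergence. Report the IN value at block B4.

Answer: {a: -3, b: ⊤, c: ⊤, d: 3, e: ⊤, f: ⊤}

Derivation:
Converged values:
  B0:  IN=(all ⊤)  OUT={b:0; rest ⊤}
  B1:  IN={b:0; rest ⊤}  OUT={b:0, d:3; rest ⊤}
  B2:  IN={b:0, d:3; rest ⊤}  OUT={a:3, b:0, d:3; rest ⊤}
  B3:  IN={d:3; rest ⊤}  OUT={a:-3, d:3; rest ⊤}
  B4:  IN={a:-3, d:3; rest ⊤}  OUT={a:-3, b:3, d:3; rest ⊤}
  B5:  IN={d:3; rest ⊤}  OUT={d:3, f:2; rest ⊤}

Merge at B4: IN[B4] = OUT[B3] = {a: -3, b: ⊤, c: ⊤, d: 3, e: ⊤, f: ⊤}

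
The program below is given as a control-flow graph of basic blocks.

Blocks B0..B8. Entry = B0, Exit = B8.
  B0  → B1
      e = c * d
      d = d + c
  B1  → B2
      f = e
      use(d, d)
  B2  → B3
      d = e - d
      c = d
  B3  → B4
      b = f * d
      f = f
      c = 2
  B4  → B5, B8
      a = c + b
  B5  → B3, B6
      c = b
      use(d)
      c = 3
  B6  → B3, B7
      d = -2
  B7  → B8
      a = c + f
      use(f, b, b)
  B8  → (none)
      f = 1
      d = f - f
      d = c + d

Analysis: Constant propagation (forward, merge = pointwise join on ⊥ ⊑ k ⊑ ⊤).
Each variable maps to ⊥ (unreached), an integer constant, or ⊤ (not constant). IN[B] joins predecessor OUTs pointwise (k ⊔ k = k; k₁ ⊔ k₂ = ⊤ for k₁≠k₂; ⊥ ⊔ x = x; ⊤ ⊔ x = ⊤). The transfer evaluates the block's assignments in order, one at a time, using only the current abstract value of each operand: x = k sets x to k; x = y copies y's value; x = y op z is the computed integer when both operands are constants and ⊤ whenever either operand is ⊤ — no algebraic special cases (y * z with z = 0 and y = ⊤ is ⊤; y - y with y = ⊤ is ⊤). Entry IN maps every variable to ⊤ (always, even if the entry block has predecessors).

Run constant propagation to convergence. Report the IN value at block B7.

Per-block solution:
  B0: | IN=(all ⊤) | OUT=(all ⊤)
  B1: | IN=(all ⊤) | OUT=(all ⊤)
  B2: | IN=(all ⊤) | OUT=(all ⊤)
  B3: | IN=(all ⊤) | OUT={c:2; rest ⊤}
  B4: | IN={c:2; rest ⊤} | OUT={c:2; rest ⊤}
  B5: | IN={c:2; rest ⊤} | OUT={c:3; rest ⊤}
  B6: | IN={c:3; rest ⊤} | OUT={c:3, d:-2; rest ⊤}
  B7: | IN={c:3, d:-2; rest ⊤} | OUT={c:3, d:-2; rest ⊤}
  B8: | IN=(all ⊤) | OUT={f:1; rest ⊤}

Merge at B7: IN[B7] = OUT[B6] = {a: ⊤, b: ⊤, c: 3, d: -2, e: ⊤, f: ⊤}

Answer: {a: ⊤, b: ⊤, c: 3, d: -2, e: ⊤, f: ⊤}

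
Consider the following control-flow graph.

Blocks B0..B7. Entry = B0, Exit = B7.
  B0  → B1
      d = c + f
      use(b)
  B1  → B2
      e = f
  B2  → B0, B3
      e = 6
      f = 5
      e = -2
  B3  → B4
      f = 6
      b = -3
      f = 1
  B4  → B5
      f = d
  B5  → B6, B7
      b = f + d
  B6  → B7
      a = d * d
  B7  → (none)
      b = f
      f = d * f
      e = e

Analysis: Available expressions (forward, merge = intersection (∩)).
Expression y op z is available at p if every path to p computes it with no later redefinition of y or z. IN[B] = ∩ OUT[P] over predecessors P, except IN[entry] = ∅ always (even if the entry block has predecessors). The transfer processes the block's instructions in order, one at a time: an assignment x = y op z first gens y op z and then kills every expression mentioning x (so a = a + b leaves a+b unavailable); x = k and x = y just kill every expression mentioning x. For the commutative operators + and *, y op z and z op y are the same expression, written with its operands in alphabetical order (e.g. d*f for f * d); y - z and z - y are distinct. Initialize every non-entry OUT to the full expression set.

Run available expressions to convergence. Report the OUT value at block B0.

Answer: {c+f}

Derivation:
Per-block solution:
  B0: | IN={} | OUT={c+f}
  B1: | IN={c+f} | OUT={c+f}
  B2: | IN={c+f} | OUT={}
  B3: | IN={} | OUT={}
  B4: | IN={} | OUT={}
  B5: | IN={} | OUT={d+f}
  B6: | IN={d+f} | OUT={d*d, d+f}
  B7: | IN={d+f} | OUT={}

Merge at B0 (entry node, so the boundary value {} is joined with the incoming edge(s)): IN[B0] = {} ∩ OUT[B2] = {}
Applying B0's transfer function to that IN value gives OUT[B0] (row B0 above).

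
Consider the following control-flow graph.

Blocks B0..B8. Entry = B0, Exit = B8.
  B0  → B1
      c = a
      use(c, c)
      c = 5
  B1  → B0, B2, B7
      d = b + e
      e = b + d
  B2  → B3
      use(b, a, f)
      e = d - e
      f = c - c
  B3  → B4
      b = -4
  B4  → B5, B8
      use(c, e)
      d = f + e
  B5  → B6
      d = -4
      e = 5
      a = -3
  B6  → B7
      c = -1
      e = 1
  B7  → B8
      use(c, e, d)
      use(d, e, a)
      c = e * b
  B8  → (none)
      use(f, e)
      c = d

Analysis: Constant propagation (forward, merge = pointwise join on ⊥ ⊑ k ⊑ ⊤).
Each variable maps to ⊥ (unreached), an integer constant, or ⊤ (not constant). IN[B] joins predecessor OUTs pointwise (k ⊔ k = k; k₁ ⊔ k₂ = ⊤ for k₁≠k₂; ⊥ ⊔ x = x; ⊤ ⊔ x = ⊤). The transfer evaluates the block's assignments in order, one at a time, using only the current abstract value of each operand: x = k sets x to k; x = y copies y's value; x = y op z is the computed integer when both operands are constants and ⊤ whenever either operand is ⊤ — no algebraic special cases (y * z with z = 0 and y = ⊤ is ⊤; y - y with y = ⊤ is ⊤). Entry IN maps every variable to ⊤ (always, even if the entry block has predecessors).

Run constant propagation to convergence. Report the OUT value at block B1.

Answer: {a: ⊤, b: ⊤, c: 5, d: ⊤, e: ⊤, f: ⊤}

Working:
Fixpoint table:
  B0: | IN=(all ⊤) | OUT={c:5; rest ⊤}
  B1: | IN={c:5; rest ⊤} | OUT={c:5; rest ⊤}
  B2: | IN={c:5; rest ⊤} | OUT={c:5, f:0; rest ⊤}
  B3: | IN={c:5, f:0; rest ⊤} | OUT={b:-4, c:5, f:0; rest ⊤}
  B4: | IN={b:-4, c:5, f:0; rest ⊤} | OUT={b:-4, c:5, f:0; rest ⊤}
  B5: | IN={b:-4, c:5, f:0; rest ⊤} | OUT={a:-3, b:-4, c:5, d:-4, e:5, f:0; rest ⊤}
  B6: | IN={a:-3, b:-4, c:5, d:-4, e:5, f:0; rest ⊤} | OUT={a:-3, b:-4, c:-1, d:-4, e:1, f:0; rest ⊤}
  B7: | IN=(all ⊤) | OUT=(all ⊤)
  B8: | IN=(all ⊤) | OUT=(all ⊤)

Merge at B1: IN[B1] = OUT[B0] = {a: ⊤, b: ⊤, c: 5, d: ⊤, e: ⊤, f: ⊤}
Applying B1's transfer function to that IN value gives OUT[B1] (row B1 above).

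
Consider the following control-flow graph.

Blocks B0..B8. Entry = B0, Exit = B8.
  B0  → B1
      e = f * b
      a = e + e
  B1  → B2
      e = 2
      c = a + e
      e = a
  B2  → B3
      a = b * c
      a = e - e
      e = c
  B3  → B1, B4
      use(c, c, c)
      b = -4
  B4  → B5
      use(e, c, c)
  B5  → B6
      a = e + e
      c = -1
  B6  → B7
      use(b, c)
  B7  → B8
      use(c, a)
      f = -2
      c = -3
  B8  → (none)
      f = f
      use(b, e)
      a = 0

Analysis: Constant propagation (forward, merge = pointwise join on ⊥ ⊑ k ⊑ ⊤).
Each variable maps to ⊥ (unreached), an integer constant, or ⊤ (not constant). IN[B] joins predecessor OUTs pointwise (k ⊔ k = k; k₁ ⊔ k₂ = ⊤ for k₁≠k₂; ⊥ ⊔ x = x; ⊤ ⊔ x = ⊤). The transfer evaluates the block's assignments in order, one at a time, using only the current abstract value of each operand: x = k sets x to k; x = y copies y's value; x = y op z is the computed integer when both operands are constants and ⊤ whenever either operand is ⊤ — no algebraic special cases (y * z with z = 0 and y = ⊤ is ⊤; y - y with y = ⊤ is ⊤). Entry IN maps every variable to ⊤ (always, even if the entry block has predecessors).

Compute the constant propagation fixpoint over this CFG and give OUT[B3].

Answer: {a: ⊤, b: -4, c: ⊤, d: ⊤, e: ⊤, f: ⊤}

Derivation:
Per-block solution:
  B0: | IN=(all ⊤) | OUT=(all ⊤)
  B1: | IN=(all ⊤) | OUT=(all ⊤)
  B2: | IN=(all ⊤) | OUT=(all ⊤)
  B3: | IN=(all ⊤) | OUT={b:-4; rest ⊤}
  B4: | IN={b:-4; rest ⊤} | OUT={b:-4; rest ⊤}
  B5: | IN={b:-4; rest ⊤} | OUT={b:-4, c:-1; rest ⊤}
  B6: | IN={b:-4, c:-1; rest ⊤} | OUT={b:-4, c:-1; rest ⊤}
  B7: | IN={b:-4, c:-1; rest ⊤} | OUT={b:-4, c:-3, f:-2; rest ⊤}
  B8: | IN={b:-4, c:-3, f:-2; rest ⊤} | OUT={a:0, b:-4, c:-3, f:-2; rest ⊤}

Merge at B3: IN[B3] = OUT[B2] = {a: ⊤, b: ⊤, c: ⊤, d: ⊤, e: ⊤, f: ⊤}
Applying B3's transfer function to that IN value gives OUT[B3] (row B3 above).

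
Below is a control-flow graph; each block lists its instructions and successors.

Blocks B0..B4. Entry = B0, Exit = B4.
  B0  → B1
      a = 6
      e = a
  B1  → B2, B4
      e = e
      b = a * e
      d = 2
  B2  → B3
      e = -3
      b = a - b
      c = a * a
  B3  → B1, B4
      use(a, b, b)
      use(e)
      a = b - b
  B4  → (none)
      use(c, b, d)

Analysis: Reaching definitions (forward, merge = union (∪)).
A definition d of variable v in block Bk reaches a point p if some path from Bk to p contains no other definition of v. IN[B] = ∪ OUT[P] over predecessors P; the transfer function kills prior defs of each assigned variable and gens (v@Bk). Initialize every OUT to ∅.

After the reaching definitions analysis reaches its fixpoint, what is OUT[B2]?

Converged values:
  B0:  IN={}  OUT={a@B0, e@B0}
  B1:  IN={a@B0, a@B3, b@B2, c@B2, d@B1, e@B0, e@B2}  OUT={a@B0, a@B3, b@B1, c@B2, d@B1, e@B1}
  B2:  IN={a@B0, a@B3, b@B1, c@B2, d@B1, e@B1}  OUT={a@B0, a@B3, b@B2, c@B2, d@B1, e@B2}
  B3:  IN={a@B0, a@B3, b@B2, c@B2, d@B1, e@B2}  OUT={a@B3, b@B2, c@B2, d@B1, e@B2}
  B4:  IN={a@B0, a@B3, b@B1, b@B2, c@B2, d@B1, e@B1, e@B2}  OUT={a@B0, a@B3, b@B1, b@B2, c@B2, d@B1, e@B1, e@B2}

Merge at B2: IN[B2] = OUT[B1] = {a@B0, a@B3, b@B1, c@B2, d@B1, e@B1}
Applying B2's transfer function to that IN value gives OUT[B2] (row B2 above).

Answer: {a@B0, a@B3, b@B2, c@B2, d@B1, e@B2}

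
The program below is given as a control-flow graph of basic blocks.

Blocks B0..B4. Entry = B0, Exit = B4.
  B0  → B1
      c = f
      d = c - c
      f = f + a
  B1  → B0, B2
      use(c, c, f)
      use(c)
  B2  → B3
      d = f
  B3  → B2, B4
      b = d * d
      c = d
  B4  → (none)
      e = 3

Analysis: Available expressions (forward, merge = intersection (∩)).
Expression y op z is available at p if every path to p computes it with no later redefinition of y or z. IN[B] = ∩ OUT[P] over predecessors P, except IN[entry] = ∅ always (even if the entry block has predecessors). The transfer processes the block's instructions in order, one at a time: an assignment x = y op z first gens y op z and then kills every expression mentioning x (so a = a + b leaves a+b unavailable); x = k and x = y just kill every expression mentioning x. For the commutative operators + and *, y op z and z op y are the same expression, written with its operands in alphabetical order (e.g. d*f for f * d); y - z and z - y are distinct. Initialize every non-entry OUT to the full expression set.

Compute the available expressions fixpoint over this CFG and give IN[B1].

Converged values:
  B0: | IN={} | OUT={c-c}
  B1: | IN={c-c} | OUT={c-c}
  B2: | IN={} | OUT={}
  B3: | IN={} | OUT={d*d}
  B4: | IN={d*d} | OUT={d*d}

Merge at B1: IN[B1] = OUT[B0] = {c-c}

Answer: {c-c}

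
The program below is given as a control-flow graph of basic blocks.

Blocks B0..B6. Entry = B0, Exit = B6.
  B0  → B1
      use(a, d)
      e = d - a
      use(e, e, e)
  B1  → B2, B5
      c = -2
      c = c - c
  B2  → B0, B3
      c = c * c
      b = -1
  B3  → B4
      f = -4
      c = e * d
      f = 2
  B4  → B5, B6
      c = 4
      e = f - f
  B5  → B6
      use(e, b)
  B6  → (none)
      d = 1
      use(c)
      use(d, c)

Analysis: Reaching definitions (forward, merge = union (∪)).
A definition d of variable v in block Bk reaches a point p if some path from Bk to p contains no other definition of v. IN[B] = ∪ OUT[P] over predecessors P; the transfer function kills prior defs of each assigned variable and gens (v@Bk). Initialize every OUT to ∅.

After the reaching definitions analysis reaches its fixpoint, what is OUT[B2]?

Per-block solution:
  B0:  IN={b@B2, c@B2, e@B0}  OUT={b@B2, c@B2, e@B0}
  B1:  IN={b@B2, c@B2, e@B0}  OUT={b@B2, c@B1, e@B0}
  B2:  IN={b@B2, c@B1, e@B0}  OUT={b@B2, c@B2, e@B0}
  B3:  IN={b@B2, c@B2, e@B0}  OUT={b@B2, c@B3, e@B0, f@B3}
  B4:  IN={b@B2, c@B3, e@B0, f@B3}  OUT={b@B2, c@B4, e@B4, f@B3}
  B5:  IN={b@B2, c@B1, c@B4, e@B0, e@B4, f@B3}  OUT={b@B2, c@B1, c@B4, e@B0, e@B4, f@B3}
  B6:  IN={b@B2, c@B1, c@B4, e@B0, e@B4, f@B3}  OUT={b@B2, c@B1, c@B4, d@B6, e@B0, e@B4, f@B3}

Merge at B2: IN[B2] = OUT[B1] = {b@B2, c@B1, e@B0}
Applying B2's transfer function to that IN value gives OUT[B2] (row B2 above).

Answer: {b@B2, c@B2, e@B0}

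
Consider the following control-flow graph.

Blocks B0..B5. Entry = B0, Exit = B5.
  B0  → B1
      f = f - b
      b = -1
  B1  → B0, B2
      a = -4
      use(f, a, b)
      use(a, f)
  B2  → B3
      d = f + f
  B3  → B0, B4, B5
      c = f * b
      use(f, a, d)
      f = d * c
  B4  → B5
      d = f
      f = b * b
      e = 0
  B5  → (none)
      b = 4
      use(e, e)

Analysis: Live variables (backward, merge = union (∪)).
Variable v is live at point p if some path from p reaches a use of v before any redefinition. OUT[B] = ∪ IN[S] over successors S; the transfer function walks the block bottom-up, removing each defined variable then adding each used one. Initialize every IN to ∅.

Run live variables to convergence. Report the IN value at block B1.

Converged values:
  B0:   IN={b, e, f}   OUT={b, e, f}
  B1:   IN={b, e, f}   OUT={a, b, e, f}
  B2:   IN={a, b, e, f}   OUT={a, b, d, e, f}
  B3:   IN={a, b, d, e, f}   OUT={b, e, f}
  B4:   IN={b, f}   OUT={e}
  B5:   IN={e}   OUT={}

Merge at B1: OUT[B1] = IN[B0] ⊔ IN[B2] = {a, b, e, f}
Applying B1's transfer function to that OUT value gives IN[B1] (row B1 above).

Answer: {b, e, f}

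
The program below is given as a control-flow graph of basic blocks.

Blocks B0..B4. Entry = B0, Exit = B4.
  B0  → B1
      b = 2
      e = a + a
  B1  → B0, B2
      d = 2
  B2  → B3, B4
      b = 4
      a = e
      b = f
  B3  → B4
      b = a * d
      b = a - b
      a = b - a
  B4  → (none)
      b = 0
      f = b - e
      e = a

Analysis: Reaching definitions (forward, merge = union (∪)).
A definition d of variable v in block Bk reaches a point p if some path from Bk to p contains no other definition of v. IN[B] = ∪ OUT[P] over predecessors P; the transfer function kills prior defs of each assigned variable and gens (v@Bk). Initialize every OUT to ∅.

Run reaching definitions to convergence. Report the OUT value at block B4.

Per-block solution:
  B0:   IN={b@B0, d@B1, e@B0}   OUT={b@B0, d@B1, e@B0}
  B1:   IN={b@B0, d@B1, e@B0}   OUT={b@B0, d@B1, e@B0}
  B2:   IN={b@B0, d@B1, e@B0}   OUT={a@B2, b@B2, d@B1, e@B0}
  B3:   IN={a@B2, b@B2, d@B1, e@B0}   OUT={a@B3, b@B3, d@B1, e@B0}
  B4:   IN={a@B2, a@B3, b@B2, b@B3, d@B1, e@B0}   OUT={a@B2, a@B3, b@B4, d@B1, e@B4, f@B4}

Merge at B4: IN[B4] = OUT[B2] ⊔ OUT[B3] = {a@B2, a@B3, b@B2, b@B3, d@B1, e@B0}
Applying B4's transfer function to that IN value gives OUT[B4] (row B4 above).

Answer: {a@B2, a@B3, b@B4, d@B1, e@B4, f@B4}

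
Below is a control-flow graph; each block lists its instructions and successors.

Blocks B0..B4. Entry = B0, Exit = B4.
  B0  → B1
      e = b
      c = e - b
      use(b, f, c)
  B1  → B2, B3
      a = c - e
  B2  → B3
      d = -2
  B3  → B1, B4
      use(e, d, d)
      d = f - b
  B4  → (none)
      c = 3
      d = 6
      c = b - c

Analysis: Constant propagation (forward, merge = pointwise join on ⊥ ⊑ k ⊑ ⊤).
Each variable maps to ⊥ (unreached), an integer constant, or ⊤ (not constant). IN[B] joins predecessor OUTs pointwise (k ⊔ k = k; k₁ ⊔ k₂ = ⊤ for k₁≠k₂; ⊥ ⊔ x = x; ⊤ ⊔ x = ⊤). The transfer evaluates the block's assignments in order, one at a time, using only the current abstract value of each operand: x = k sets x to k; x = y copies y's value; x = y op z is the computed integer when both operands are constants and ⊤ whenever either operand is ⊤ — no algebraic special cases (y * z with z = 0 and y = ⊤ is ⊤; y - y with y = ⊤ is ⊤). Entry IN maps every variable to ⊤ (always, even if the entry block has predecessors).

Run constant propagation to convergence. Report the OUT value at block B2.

Answer: {a: ⊤, b: ⊤, c: ⊤, d: -2, e: ⊤, f: ⊤}

Derivation:
Converged values:
  B0:  IN=(all ⊤)  OUT=(all ⊤)
  B1:  IN=(all ⊤)  OUT=(all ⊤)
  B2:  IN=(all ⊤)  OUT={d:-2; rest ⊤}
  B3:  IN=(all ⊤)  OUT=(all ⊤)
  B4:  IN=(all ⊤)  OUT={d:6; rest ⊤}

Merge at B2: IN[B2] = OUT[B1] = {a: ⊤, b: ⊤, c: ⊤, d: ⊤, e: ⊤, f: ⊤}
Applying B2's transfer function to that IN value gives OUT[B2] (row B2 above).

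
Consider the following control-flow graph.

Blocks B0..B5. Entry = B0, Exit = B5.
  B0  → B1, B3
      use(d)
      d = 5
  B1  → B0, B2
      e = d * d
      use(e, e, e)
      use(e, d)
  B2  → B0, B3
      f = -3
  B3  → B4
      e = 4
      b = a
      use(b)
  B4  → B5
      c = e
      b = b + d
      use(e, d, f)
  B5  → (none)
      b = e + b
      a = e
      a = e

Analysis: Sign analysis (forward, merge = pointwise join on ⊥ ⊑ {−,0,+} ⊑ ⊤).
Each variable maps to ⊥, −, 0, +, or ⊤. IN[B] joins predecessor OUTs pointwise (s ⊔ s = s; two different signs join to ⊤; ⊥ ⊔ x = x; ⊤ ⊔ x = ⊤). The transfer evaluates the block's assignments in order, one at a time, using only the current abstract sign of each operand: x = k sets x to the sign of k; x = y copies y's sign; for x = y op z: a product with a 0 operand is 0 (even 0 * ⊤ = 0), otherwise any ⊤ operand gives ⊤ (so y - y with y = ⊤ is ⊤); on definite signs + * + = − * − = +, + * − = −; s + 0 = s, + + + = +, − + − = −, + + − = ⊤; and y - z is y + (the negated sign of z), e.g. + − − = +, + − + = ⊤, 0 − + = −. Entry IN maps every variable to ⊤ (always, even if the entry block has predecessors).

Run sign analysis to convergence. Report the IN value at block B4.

Answer: {a: ⊤, b: ⊤, c: ⊤, d: +, e: +, f: ⊤}

Derivation:
Converged values:
  B0:  IN=(all ⊤)  OUT={d:+; rest ⊤}
  B1:  IN={d:+; rest ⊤}  OUT={d:+, e:+; rest ⊤}
  B2:  IN={d:+, e:+; rest ⊤}  OUT={d:+, e:+, f:-; rest ⊤}
  B3:  IN={d:+; rest ⊤}  OUT={d:+, e:+; rest ⊤}
  B4:  IN={d:+, e:+; rest ⊤}  OUT={c:+, d:+, e:+; rest ⊤}
  B5:  IN={c:+, d:+, e:+; rest ⊤}  OUT={a:+, c:+, d:+, e:+; rest ⊤}

Merge at B4: IN[B4] = OUT[B3] = {a: ⊤, b: ⊤, c: ⊤, d: +, e: +, f: ⊤}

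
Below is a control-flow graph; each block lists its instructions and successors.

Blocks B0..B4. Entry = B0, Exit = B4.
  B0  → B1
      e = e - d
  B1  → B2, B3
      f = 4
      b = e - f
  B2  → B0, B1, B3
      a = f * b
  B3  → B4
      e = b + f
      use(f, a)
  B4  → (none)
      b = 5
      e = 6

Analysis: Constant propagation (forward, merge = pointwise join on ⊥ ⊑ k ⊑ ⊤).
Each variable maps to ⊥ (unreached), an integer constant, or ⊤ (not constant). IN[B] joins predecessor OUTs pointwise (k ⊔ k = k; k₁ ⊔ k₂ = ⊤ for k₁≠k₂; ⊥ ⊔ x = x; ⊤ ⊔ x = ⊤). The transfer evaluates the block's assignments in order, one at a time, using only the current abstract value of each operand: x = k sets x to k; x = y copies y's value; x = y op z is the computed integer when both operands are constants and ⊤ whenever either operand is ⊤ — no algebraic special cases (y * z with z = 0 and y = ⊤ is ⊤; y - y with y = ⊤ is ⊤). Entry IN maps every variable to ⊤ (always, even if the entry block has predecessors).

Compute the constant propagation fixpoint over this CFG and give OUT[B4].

Fixpoint table:
  B0:  IN=(all ⊤)  OUT=(all ⊤)
  B1:  IN=(all ⊤)  OUT={f:4; rest ⊤}
  B2:  IN={f:4; rest ⊤}  OUT={f:4; rest ⊤}
  B3:  IN={f:4; rest ⊤}  OUT={f:4; rest ⊤}
  B4:  IN={f:4; rest ⊤}  OUT={b:5, e:6, f:4; rest ⊤}

Merge at B4: IN[B4] = OUT[B3] = {a: ⊤, b: ⊤, c: ⊤, d: ⊤, e: ⊤, f: 4}
Applying B4's transfer function to that IN value gives OUT[B4] (row B4 above).

Answer: {a: ⊤, b: 5, c: ⊤, d: ⊤, e: 6, f: 4}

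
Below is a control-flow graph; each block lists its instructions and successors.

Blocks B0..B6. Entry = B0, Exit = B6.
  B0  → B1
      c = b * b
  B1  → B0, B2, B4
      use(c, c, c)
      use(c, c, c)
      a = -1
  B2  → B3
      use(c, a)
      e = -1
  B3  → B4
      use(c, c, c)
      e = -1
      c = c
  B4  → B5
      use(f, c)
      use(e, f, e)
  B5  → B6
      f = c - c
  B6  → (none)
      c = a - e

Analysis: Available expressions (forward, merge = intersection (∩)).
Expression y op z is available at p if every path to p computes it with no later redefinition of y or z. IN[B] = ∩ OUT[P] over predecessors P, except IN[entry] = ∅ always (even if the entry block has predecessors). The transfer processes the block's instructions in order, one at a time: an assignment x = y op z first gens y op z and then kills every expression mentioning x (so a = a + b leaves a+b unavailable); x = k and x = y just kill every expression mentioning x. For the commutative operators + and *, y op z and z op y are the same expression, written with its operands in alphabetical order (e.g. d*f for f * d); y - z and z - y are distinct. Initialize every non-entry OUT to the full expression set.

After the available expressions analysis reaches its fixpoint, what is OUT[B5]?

Per-block solution:
  B0:   IN={}   OUT={b*b}
  B1:   IN={b*b}   OUT={b*b}
  B2:   IN={b*b}   OUT={b*b}
  B3:   IN={b*b}   OUT={b*b}
  B4:   IN={b*b}   OUT={b*b}
  B5:   IN={b*b}   OUT={b*b, c-c}
  B6:   IN={b*b, c-c}   OUT={a-e, b*b}

Merge at B5: IN[B5] = OUT[B4] = {b*b}
Applying B5's transfer function to that IN value gives OUT[B5] (row B5 above).

Answer: {b*b, c-c}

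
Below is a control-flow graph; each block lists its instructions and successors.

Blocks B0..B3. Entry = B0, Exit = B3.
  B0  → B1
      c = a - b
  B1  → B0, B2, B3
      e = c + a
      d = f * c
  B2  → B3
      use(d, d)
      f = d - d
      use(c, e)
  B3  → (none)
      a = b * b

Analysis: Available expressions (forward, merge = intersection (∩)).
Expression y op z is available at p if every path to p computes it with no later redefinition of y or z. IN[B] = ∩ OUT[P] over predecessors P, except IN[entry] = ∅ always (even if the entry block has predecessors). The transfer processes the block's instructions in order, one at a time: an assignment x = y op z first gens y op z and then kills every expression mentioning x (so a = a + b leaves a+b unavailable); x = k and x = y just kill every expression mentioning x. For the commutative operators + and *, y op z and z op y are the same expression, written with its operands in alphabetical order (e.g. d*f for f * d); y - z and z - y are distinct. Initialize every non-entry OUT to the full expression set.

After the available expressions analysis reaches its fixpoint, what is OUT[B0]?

Answer: {a-b}

Trace:
Per-block solution:
  B0: | IN={} | OUT={a-b}
  B1: | IN={a-b} | OUT={a+c, a-b, c*f}
  B2: | IN={a+c, a-b, c*f} | OUT={a+c, a-b, d-d}
  B3: | IN={a+c, a-b} | OUT={b*b}

Merge at B0 (entry node, so the boundary value {} is joined with the incoming edge(s)): IN[B0] = {} ∩ OUT[B1] = {}
Applying B0's transfer function to that IN value gives OUT[B0] (row B0 above).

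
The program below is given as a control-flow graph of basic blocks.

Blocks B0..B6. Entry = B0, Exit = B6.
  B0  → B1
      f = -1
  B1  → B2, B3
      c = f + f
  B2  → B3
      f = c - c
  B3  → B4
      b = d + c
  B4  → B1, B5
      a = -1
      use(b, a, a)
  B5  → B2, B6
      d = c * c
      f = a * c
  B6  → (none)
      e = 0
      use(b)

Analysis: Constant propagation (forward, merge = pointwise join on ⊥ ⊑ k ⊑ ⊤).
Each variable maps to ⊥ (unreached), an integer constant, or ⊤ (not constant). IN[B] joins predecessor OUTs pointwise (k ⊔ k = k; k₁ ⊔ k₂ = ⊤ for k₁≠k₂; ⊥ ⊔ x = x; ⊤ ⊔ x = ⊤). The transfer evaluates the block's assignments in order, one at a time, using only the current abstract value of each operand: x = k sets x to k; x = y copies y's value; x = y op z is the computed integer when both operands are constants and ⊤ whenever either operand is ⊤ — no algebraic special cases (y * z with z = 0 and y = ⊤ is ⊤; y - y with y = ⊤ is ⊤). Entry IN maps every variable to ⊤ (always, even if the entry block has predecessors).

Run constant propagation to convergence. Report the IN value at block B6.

Answer: {a: -1, b: ⊤, c: ⊤, d: ⊤, e: ⊤, f: ⊤}

Trace:
Per-block solution:
  B0:   IN=(all ⊤)   OUT={f:-1; rest ⊤}
  B1:   IN=(all ⊤)   OUT=(all ⊤)
  B2:   IN=(all ⊤)   OUT=(all ⊤)
  B3:   IN=(all ⊤)   OUT=(all ⊤)
  B4:   IN=(all ⊤)   OUT={a:-1; rest ⊤}
  B5:   IN={a:-1; rest ⊤}   OUT={a:-1; rest ⊤}
  B6:   IN={a:-1; rest ⊤}   OUT={a:-1, e:0; rest ⊤}

Merge at B6: IN[B6] = OUT[B5] = {a: -1, b: ⊤, c: ⊤, d: ⊤, e: ⊤, f: ⊤}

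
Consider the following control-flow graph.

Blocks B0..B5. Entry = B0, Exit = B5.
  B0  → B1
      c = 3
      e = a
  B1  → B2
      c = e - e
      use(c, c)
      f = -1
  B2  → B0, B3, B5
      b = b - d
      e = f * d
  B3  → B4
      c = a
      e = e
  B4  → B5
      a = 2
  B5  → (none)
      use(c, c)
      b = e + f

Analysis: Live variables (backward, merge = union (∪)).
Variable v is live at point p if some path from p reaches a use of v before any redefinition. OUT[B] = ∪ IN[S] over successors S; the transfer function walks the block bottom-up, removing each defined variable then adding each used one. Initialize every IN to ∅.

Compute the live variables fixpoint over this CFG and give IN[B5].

Fixpoint table:
  B0:  IN={a, b, d}  OUT={a, b, d, e}
  B1:  IN={a, b, d, e}  OUT={a, b, c, d, f}
  B2:  IN={a, b, c, d, f}  OUT={a, b, c, d, e, f}
  B3:  IN={a, e, f}  OUT={c, e, f}
  B4:  IN={c, e, f}  OUT={c, e, f}
  B5:  IN={c, e, f}  OUT={}

B5 is the boundary node: OUT[B5] = {}
Applying B5's transfer function to that OUT value gives IN[B5] (row B5 above).

Answer: {c, e, f}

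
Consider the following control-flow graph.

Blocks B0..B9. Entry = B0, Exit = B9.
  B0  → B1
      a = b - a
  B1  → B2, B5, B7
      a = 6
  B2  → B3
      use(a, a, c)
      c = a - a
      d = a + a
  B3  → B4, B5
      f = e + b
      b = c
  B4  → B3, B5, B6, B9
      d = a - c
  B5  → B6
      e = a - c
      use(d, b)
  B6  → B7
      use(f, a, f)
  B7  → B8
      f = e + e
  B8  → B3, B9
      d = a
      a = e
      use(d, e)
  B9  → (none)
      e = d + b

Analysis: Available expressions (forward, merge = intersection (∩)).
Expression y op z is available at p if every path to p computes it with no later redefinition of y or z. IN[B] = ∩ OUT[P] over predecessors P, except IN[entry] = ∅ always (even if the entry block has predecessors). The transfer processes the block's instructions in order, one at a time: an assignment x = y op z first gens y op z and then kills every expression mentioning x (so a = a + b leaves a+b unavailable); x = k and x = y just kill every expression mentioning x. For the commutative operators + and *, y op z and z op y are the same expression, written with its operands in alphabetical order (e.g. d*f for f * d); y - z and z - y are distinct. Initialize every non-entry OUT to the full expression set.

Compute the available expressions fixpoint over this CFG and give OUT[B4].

Answer: {a-c}

Derivation:
Fixpoint table:
  B0: | IN={} | OUT={}
  B1: | IN={} | OUT={}
  B2: | IN={} | OUT={a+a, a-a}
  B3: | IN={} | OUT={}
  B4: | IN={} | OUT={a-c}
  B5: | IN={} | OUT={a-c}
  B6: | IN={a-c} | OUT={a-c}
  B7: | IN={} | OUT={e+e}
  B8: | IN={e+e} | OUT={e+e}
  B9: | IN={} | OUT={b+d}

Merge at B4: IN[B4] = OUT[B3] = {}
Applying B4's transfer function to that IN value gives OUT[B4] (row B4 above).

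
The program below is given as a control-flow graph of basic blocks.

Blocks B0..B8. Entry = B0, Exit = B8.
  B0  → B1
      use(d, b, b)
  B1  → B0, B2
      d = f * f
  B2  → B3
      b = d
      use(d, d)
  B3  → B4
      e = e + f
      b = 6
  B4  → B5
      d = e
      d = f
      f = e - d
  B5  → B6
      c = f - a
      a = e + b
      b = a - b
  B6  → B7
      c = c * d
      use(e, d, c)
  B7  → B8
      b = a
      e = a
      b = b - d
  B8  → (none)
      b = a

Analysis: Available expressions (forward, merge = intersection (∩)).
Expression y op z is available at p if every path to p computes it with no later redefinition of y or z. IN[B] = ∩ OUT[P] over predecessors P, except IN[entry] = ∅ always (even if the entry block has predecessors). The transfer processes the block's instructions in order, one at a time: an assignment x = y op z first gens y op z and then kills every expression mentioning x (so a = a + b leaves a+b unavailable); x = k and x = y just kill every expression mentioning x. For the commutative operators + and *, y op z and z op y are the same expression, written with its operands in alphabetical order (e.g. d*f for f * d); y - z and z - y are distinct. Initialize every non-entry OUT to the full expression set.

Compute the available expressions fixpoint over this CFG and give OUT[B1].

Answer: {f*f}

Derivation:
Fixpoint table:
  B0:  IN={}  OUT={}
  B1:  IN={}  OUT={f*f}
  B2:  IN={f*f}  OUT={f*f}
  B3:  IN={f*f}  OUT={f*f}
  B4:  IN={f*f}  OUT={e-d}
  B5:  IN={e-d}  OUT={e-d}
  B6:  IN={e-d}  OUT={e-d}
  B7:  IN={e-d}  OUT={}
  B8:  IN={}  OUT={}

Merge at B1: IN[B1] = OUT[B0] = {}
Applying B1's transfer function to that IN value gives OUT[B1] (row B1 above).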